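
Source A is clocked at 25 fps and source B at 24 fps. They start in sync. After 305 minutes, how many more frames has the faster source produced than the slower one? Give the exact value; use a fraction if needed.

18300 frames

305 min = 18300 s.
A emits 25 × 18300 = 457500 frames; B emits 24 × 18300 = 439200.
Difference = 18300 frames; B is behind A.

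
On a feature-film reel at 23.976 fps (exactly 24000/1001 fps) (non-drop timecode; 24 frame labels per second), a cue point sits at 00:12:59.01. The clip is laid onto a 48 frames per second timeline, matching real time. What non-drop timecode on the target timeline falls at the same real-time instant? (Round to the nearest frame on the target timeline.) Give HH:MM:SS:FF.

00:12:59:39

Source frame index: (0×3600 + 12×60 + 59) × 24 + 1 = 18697.
Real time: 18697 / (24000/1001) = 18715697/24000 s.
Target frame: (18715697/24000) × (48) = 18715697/500 ≈ 37431.394 → 37431.
At 48 labels/s: frame 37431 → 00:12:59:39.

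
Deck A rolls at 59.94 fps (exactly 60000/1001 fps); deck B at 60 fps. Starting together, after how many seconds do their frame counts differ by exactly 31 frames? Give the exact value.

The gap grows by |60 − 60000/1001| = 60/1001 frames per second.
Time for a 31-frame gap: 31 ÷ (60/1001) = 31031/60 s.

31031/60 seconds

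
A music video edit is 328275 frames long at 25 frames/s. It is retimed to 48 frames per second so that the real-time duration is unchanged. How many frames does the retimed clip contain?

630288 frames

Target frames = source frames × (target rate / source rate) = 328275 × (48)/(25) = 328275 × 48/25 = 630288.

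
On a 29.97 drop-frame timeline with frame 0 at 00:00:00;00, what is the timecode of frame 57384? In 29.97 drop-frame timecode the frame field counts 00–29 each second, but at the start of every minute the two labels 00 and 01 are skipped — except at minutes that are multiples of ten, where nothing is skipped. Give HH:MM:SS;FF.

Ten DF minutes hold 17982 frames, so frame 57384 lies in block 3 (frames 53946–71927) with 3438 frames into that block.
The block's first minute is 1800 frames and the rest 1798 each; 3438 frames reaches minute 1, so 3 × 18 + 1 × 2 = 56 labels have been skipped so far.
Adding those back, label number 57384 + 56 = 57440 at 30 labels/s is 1914 s + 20 f = 0 h 31 min 54 s frame 20, i.e. 00:31:54;20.

00:31:54;20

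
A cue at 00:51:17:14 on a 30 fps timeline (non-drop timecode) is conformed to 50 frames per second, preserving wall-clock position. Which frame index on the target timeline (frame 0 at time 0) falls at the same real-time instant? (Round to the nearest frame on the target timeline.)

Source frame index: (0×3600 + 51×60 + 17) × 30 + 14 = 92324.
Real time: 92324 / (30) = 46162/15 s.
Target frame: (46162/15) × (50) = 461620/3 ≈ 153873.333 → 153873.

frame 153873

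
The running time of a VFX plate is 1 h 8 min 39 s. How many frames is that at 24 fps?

1 h 8 min 39 s = 4119 s.
Frames = 4119 × 24 = 98856.

98856 frames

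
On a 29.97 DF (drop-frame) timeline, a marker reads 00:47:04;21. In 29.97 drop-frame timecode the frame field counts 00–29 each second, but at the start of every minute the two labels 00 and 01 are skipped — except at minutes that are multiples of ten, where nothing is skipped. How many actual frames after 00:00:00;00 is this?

84655

As if non-drop at 30 labels/s: (0 × 3600 + 47 × 60 + 4) × 30 + 21 = 84741.
Minute boundaries passed: 47; those not divisible by 10: 47 − 4 = 43; dropped labels = 2 × 43 = 86.
Actual frame index = 84741 − 86 = 84655.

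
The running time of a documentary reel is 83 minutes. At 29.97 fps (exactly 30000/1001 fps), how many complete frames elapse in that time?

83 min = 4980 s.
Frames = 4980 × 30000/1001 = 149400000/1001 ≈ 149250.7493.
Complete frames: 149250.

149250 frames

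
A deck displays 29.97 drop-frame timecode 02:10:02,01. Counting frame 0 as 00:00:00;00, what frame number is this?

233827

Complete 10-minute blocks: 13, each 17982 frames → 233766.
Remaining 0 whole minutes in the current block: 0 frames.
Within the current minute: 2 × 30 + 1 = 61. Total = 233766 + 0 + 61 = 233827.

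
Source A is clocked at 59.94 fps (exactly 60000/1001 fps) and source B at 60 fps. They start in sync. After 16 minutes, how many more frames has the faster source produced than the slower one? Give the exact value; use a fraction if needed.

16 min = 960 s.
A emits 60000/1001 × 960 = 57600000/1001 frames; B emits 60 × 960 = 57600.
Difference = 57600/1001 frames (≈ 57.5425); B is ahead of A.

57600/1001 frames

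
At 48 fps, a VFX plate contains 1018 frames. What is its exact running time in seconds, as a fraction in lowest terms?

Running time = 1018 ÷ (48) = 1018 × 1/48 = 509/24 s.

509/24 seconds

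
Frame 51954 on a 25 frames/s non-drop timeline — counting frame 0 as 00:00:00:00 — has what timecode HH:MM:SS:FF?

00:34:38:04

51954 ÷ 25 = 2078 full seconds, remainder 4 frames.
2078 s = 0 h 34 min 38 s.
Timecode: 00:34:38:04.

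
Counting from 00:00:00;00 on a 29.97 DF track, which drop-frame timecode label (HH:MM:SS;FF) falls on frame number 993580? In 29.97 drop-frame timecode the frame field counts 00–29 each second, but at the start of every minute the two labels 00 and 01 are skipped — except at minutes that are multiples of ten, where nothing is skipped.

09:12:32;14

Each 10-minute DF block holds 10 × 60 × 30 − 9 × 2 = 17982 frames. 993580 ÷ 17982 → 55 full blocks, remainder 4570.
Within the partial block the first minute is 1800 frames and each further minute 1798, so 2 further minute boundaries passed. Total skipped labels = 18 × 55 + 2 × 2 = 994.
Non-drop label index = 993580 + 994 = 994574; at 30 labels/s that is 09:12:32:14, i.e. DF 09:12:32;14.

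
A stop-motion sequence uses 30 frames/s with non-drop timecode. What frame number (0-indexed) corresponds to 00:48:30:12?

87312

Total seconds to the label: (0 × 3600 + 48 × 60 + 30) = 2910.
Frame index = 2910 × 30 + 12 = 87312.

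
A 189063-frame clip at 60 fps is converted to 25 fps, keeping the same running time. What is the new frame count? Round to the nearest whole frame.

Frames at target rate = 189063 × (25) / (60) = 315105/4 ≈ 78776.250.
Nearest whole frame: 78776.

78776 frames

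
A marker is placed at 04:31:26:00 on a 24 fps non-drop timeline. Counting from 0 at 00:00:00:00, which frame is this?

390864

Total seconds to the label: (4 × 3600 + 31 × 60 + 26) = 16286.
Frame index = 16286 × 24 + 0 = 390864.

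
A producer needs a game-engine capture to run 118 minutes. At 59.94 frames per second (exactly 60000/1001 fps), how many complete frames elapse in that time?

118 min = 7080 s.
Frames = 7080 × 60000/1001 = 424800000/1001 ≈ 424375.6244.
Complete frames: 424375.

424375 frames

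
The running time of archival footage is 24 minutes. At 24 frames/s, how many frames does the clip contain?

34560 frames

24 min = 1440 s.
Frames = 1440 × 24 = 34560.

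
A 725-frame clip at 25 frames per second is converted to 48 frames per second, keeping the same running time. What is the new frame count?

Target frames = source frames × (target rate / source rate) = 725 × (48)/(25) = 725 × 48/25 = 1392.

1392 frames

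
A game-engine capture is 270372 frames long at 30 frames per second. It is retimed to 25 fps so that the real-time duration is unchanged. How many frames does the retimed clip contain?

225310 frames

Target frames = source frames × (target rate / source rate) = 270372 × (25)/(30) = 270372 × 5/6 = 225310.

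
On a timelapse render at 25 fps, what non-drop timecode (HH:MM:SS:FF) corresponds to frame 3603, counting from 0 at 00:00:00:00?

3603 ÷ 25 = 144 full seconds, remainder 3 frames.
144 s = 0 h 2 min 24 s.
Timecode: 00:02:24:03.

00:02:24:03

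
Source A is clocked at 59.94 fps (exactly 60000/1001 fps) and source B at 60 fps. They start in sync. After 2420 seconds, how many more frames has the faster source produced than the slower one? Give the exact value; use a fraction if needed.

A emits 60000/1001 × 2420 = 13200000/91 frames; B emits 60 × 2420 = 145200.
Difference = 13200/91 frames (≈ 145.0549); B is ahead of A.

13200/91 frames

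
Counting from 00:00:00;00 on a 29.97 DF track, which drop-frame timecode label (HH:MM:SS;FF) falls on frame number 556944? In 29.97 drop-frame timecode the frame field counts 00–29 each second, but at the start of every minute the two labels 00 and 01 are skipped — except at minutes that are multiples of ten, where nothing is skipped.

Ten DF minutes hold 17982 frames, so frame 556944 lies in block 30 (frames 539460–557441) with 17484 frames into that block.
The block's first minute is 1800 frames and the rest 1798 each; 17484 frames reaches minute 9, so 30 × 18 + 9 × 2 = 558 labels have been skipped so far.
Adding those back, label number 556944 + 558 = 557502 at 30 labels/s is 18583 s + 12 f = 5 h 9 min 43 s frame 12, i.e. 05:09:43;12.

05:09:43;12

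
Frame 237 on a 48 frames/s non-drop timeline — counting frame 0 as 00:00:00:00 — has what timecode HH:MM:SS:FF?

00:00:04:45

237 ÷ 48 = 4 full seconds, remainder 45 frames.
4 s = 0 h 0 min 4 s.
Timecode: 00:00:04:45.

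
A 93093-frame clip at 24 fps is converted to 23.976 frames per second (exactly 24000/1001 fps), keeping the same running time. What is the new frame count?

93000 frames

Target frames = source frames × (target rate / source rate) = 93093 × (24000/1001)/(24) = 93093 × 1000/1001 = 93000.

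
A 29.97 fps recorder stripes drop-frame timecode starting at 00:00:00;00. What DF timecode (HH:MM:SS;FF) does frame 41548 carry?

00:23:06;10

Ten DF minutes hold 17982 frames, so frame 41548 lies in block 2 (frames 35964–53945) with 5584 frames into that block.
The block's first minute is 1800 frames and the rest 1798 each; 5584 frames reaches minute 3, so 2 × 18 + 3 × 2 = 42 labels have been skipped so far.
Adding those back, label number 41548 + 42 = 41590 at 30 labels/s is 1386 s + 10 f = 0 h 23 min 6 s frame 10, i.e. 00:23:06;10.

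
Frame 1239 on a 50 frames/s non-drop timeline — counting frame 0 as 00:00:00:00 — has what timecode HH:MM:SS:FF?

00:00:24:39

1239 ÷ 50 = 24 full seconds, remainder 39 frames.
24 s = 0 h 0 min 24 s.
Timecode: 00:00:24:39.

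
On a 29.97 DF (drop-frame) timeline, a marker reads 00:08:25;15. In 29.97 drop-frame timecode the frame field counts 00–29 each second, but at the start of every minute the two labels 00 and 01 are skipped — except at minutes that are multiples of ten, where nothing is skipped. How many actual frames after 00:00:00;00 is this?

15149

As if non-drop at 30 labels/s: (0 × 3600 + 8 × 60 + 25) × 30 + 15 = 15165.
Minute boundaries passed: 8; those not divisible by 10: 8 − 0 = 8; dropped labels = 2 × 8 = 16.
Actual frame index = 15165 − 16 = 15149.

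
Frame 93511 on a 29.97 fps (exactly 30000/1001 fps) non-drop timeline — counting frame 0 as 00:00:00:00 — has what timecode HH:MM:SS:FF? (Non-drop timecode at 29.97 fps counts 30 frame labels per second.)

00:51:57:01

93511 ÷ 30 = 3117 full seconds, remainder 1 frame.
3117 s = 0 h 51 min 57 s.
Timecode: 00:51:57:01.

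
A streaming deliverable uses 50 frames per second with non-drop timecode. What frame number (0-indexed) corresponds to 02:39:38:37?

Total seconds to the label: (2 × 3600 + 39 × 60 + 38) = 9578.
Frame index = 9578 × 50 + 37 = 478937.

478937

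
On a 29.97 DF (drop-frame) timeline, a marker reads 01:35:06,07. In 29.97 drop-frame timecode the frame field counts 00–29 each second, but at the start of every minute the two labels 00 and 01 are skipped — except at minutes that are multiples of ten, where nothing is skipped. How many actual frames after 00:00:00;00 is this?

171015

Complete 10-minute blocks: 9, each 17982 frames → 161838.
Remaining 5 whole minutes in the current block: 1800 + 4 × 1798 = 8992 frames.
Within the current minute: 6 × 30 + 7 − 2 = 185 (labels ;00/;01 skipped at this minute). Total = 161838 + 8992 + 185 = 171015.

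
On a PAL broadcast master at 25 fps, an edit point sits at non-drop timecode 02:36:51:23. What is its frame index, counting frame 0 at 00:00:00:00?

Total seconds to the label: (2 × 3600 + 36 × 60 + 51) = 9411.
Frame index = 9411 × 25 + 23 = 235298.

235298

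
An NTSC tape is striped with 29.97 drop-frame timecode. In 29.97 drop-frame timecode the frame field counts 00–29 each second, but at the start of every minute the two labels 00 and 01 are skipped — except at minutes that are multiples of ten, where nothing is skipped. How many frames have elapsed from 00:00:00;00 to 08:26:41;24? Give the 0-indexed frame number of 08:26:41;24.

Complete 10-minute blocks: 50, each 17982 frames → 899100.
Remaining 6 whole minutes in the current block: 1800 + 5 × 1798 = 10790 frames.
Within the current minute: 41 × 30 + 24 − 2 = 1252 (labels ;00/;01 skipped at this minute). Total = 899100 + 10790 + 1252 = 911142.

911142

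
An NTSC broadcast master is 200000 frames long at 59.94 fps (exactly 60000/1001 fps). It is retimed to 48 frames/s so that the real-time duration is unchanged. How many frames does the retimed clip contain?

160160 frames

Target frames = source frames × (target rate / source rate) = 200000 × (48)/(60000/1001) = 200000 × 1001/1250 = 160160.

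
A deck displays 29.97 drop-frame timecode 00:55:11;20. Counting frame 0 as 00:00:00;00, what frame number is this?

99250

Complete 10-minute blocks: 5, each 17982 frames → 89910.
Remaining 5 whole minutes in the current block: 1800 + 4 × 1798 = 8992 frames.
Within the current minute: 11 × 30 + 20 − 2 = 348 (labels ;00/;01 skipped at this minute). Total = 89910 + 8992 + 348 = 99250.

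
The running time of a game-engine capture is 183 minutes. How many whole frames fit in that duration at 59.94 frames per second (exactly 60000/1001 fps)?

658141 frames

183 min = 10980 s.
Frames = 10980 × 60000/1001 = 658800000/1001 ≈ 658141.8581.
Complete frames: 658141.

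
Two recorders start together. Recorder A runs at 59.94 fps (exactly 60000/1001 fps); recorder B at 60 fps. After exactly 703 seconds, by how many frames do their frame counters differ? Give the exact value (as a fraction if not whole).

A emits 60000/1001 × 703 = 42180000/1001 frames; B emits 60 × 703 = 42180.
Difference = 42180/1001 frames (≈ 42.1379); B is ahead of A.

42180/1001 frames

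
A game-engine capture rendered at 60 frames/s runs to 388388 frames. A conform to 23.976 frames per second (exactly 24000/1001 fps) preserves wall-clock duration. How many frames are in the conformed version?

155200 frames

Target frames = source frames × (target rate / source rate) = 388388 × (24000/1001)/(60) = 388388 × 400/1001 = 155200.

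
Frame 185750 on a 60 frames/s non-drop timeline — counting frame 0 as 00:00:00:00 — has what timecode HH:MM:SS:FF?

00:51:35:50

185750 ÷ 60 = 3095 full seconds, remainder 50 frames.
3095 s = 0 h 51 min 35 s.
Timecode: 00:51:35:50.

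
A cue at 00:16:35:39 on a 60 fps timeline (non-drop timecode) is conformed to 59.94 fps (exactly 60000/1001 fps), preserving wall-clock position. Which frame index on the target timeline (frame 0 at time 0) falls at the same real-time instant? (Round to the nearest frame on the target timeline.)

Source frame index: (0×3600 + 16×60 + 35) × 60 + 39 = 59739.
Real time: 59739 / (60) = 19913/20 s.
Target frame: (19913/20) × (60000/1001) = 59739000/1001 ≈ 59679.321 → 59679.

frame 59679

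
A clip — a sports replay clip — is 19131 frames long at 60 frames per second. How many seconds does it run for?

318.85 seconds

Running time = 19131 / (60) = 318.85 s.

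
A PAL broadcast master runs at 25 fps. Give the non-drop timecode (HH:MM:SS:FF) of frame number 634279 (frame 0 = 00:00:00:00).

07:02:51:04

634279 ÷ 25 = 25371 full seconds, remainder 4 frames.
25371 s = 7 h 2 min 51 s.
Timecode: 07:02:51:04.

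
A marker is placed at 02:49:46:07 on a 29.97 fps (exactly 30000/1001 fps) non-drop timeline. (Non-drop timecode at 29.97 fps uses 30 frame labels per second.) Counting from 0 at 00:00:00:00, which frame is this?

frame 305587

Total seconds to the label: (2 × 3600 + 49 × 60 + 46) = 10186.
Frame index = 10186 × 30 + 7 = 305587.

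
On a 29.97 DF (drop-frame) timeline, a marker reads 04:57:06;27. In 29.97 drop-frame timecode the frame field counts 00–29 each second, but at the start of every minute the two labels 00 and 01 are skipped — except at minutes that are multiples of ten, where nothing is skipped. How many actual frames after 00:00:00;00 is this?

Complete 10-minute blocks: 29, each 17982 frames → 521478.
Remaining 7 whole minutes in the current block: 1800 + 6 × 1798 = 12588 frames.
Within the current minute: 6 × 30 + 27 − 2 = 205 (labels ;00/;01 skipped at this minute). Total = 521478 + 12588 + 205 = 534271.

534271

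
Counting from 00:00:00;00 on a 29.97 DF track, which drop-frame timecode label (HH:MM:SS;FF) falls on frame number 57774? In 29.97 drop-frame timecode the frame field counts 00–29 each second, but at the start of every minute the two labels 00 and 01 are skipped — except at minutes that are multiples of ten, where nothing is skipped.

00:32:07;22

Each 10-minute DF block holds 10 × 60 × 30 − 9 × 2 = 17982 frames. 57774 ÷ 17982 → 3 full blocks, remainder 3828.
Within the partial block the first minute is 1800 frames and each further minute 1798, so 2 further minute boundaries passed. Total skipped labels = 18 × 3 + 2 × 2 = 58.
Non-drop label index = 57774 + 58 = 57832; at 30 labels/s that is 00:32:07:22, i.e. DF 00:32:07;22.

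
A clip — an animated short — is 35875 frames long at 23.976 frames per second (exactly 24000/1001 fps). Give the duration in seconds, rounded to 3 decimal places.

1496.286 seconds

Running time = 35875 × 1001/24000 = 287287/192 s ≈ 1496.286 s.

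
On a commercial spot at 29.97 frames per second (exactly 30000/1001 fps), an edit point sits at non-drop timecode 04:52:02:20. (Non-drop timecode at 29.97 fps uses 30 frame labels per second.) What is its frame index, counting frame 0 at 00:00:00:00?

frame 525680

Total seconds to the label: (4 × 3600 + 52 × 60 + 2) = 17522.
Frame index = 17522 × 30 + 20 = 525680.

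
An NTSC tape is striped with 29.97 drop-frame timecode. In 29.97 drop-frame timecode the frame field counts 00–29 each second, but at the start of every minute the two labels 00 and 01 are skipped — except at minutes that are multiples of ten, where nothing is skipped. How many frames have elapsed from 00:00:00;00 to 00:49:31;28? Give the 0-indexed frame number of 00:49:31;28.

89068

As if non-drop at 30 labels/s: (0 × 3600 + 49 × 60 + 31) × 30 + 28 = 89158.
Minute boundaries passed: 49; those not divisible by 10: 49 − 4 = 45; dropped labels = 2 × 45 = 90.
Actual frame index = 89158 − 90 = 89068.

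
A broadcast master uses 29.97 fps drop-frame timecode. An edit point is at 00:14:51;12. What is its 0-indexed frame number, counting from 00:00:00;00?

26716

Complete 10-minute blocks: 1, each 17982 frames → 17982.
Remaining 4 whole minutes in the current block: 1800 + 3 × 1798 = 7194 frames.
Within the current minute: 51 × 30 + 12 − 2 = 1540 (labels ;00/;01 skipped at this minute). Total = 17982 + 7194 + 1540 = 26716.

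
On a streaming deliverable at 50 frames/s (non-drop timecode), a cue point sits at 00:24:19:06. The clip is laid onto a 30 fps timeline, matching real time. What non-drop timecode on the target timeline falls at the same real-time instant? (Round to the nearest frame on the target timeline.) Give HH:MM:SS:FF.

Source frame index: (0×3600 + 24×60 + 19) × 50 + 6 = 72956.
Real time: 72956 / (50) = 36478/25 s.
Target frame: (36478/25) × (30) = 218868/5 ≈ 43773.600 → 43774.
At 30 labels/s: frame 43774 → 00:24:19:04.

00:24:19:04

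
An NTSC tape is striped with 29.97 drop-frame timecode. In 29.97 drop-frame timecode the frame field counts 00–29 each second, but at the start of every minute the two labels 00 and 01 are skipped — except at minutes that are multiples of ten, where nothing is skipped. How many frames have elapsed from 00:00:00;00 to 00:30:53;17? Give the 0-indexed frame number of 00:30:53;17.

Complete 10-minute blocks: 3, each 17982 frames → 53946.
Remaining 0 whole minutes in the current block: 0 frames.
Within the current minute: 53 × 30 + 17 = 1607. Total = 53946 + 0 + 1607 = 55553.

55553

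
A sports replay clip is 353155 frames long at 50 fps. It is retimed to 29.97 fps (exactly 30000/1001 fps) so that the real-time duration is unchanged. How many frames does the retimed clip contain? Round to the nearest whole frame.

Frames at target rate = 353155 × (30000/1001) / (50) = 19263000/91 ≈ 211681.319.
Nearest whole frame: 211681.

211681 frames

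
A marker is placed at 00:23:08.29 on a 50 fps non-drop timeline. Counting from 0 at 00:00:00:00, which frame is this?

Total seconds to the label: (0 × 3600 + 23 × 60 + 8) = 1388.
Frame index = 1388 × 50 + 29 = 69429.

frame 69429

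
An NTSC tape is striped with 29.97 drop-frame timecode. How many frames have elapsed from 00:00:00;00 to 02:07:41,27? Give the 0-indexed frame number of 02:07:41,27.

229627

As if non-drop at 30 labels/s: (2 × 3600 + 7 × 60 + 41) × 30 + 27 = 229857.
Minute boundaries passed: 127; those not divisible by 10: 127 − 12 = 115; dropped labels = 2 × 115 = 230.
Actual frame index = 229857 − 230 = 229627.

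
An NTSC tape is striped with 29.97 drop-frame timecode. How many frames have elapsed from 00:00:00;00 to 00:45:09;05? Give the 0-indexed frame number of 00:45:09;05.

Complete 10-minute blocks: 4, each 17982 frames → 71928.
Remaining 5 whole minutes in the current block: 1800 + 4 × 1798 = 8992 frames.
Within the current minute: 9 × 30 + 5 − 2 = 273 (labels ;00/;01 skipped at this minute). Total = 71928 + 8992 + 273 = 81193.

81193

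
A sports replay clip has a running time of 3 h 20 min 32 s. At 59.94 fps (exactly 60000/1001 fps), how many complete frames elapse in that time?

721198 frames

3 h 20 min 32 s = 12032 s.
Frames = 12032 × 60000/1001 = 721920000/1001 ≈ 721198.8012.
Complete frames: 721198.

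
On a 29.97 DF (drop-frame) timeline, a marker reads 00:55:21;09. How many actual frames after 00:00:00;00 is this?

99539

Complete 10-minute blocks: 5, each 17982 frames → 89910.
Remaining 5 whole minutes in the current block: 1800 + 4 × 1798 = 8992 frames.
Within the current minute: 21 × 30 + 9 − 2 = 637 (labels ;00/;01 skipped at this minute). Total = 89910 + 8992 + 637 = 99539.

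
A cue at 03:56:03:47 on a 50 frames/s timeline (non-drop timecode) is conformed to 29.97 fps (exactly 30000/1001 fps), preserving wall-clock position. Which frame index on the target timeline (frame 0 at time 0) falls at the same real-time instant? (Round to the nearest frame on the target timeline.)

Source frame index: (3×3600 + 56×60 + 3) × 50 + 47 = 708197.
Real time: 708197 / (50) = 708197/50 s.
Target frame: (708197/50) × (30000/1001) = 60702600/143 ≈ 424493.706 → 424494.

frame 424494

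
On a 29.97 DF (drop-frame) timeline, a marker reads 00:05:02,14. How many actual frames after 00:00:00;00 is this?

Complete 10-minute blocks: 0, each 17982 frames → 0.
Remaining 5 whole minutes in the current block: 1800 + 4 × 1798 = 8992 frames.
Within the current minute: 2 × 30 + 14 − 2 = 72 (labels ;00/;01 skipped at this minute). Total = 0 + 8992 + 72 = 9064.

9064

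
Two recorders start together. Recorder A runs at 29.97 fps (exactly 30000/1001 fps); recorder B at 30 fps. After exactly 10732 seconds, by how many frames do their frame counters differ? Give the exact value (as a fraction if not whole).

321960/1001 frames

A emits 30000/1001 × 10732 = 321960000/1001 frames; B emits 30 × 10732 = 321960.
Difference = 321960/1001 frames (≈ 321.6384); B is ahead of A.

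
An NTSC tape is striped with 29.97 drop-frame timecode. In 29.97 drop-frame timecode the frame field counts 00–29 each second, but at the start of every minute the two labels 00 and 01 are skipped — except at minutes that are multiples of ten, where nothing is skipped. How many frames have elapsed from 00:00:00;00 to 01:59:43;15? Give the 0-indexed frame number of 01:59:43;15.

215289

As if non-drop at 30 labels/s: (1 × 3600 + 59 × 60 + 43) × 30 + 15 = 215505.
Minute boundaries passed: 119; those not divisible by 10: 119 − 11 = 108; dropped labels = 2 × 108 = 216.
Actual frame index = 215505 − 216 = 215289.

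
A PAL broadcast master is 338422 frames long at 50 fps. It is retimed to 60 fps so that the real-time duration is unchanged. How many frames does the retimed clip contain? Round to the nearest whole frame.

406106 frames

Frames at target rate = 338422 × (60) / (50) = 2030532/5 ≈ 406106.400.
Nearest whole frame: 406106.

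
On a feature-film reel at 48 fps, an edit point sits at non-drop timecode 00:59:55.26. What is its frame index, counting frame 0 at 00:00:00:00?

Total seconds to the label: (0 × 3600 + 59 × 60 + 55) = 3595.
Frame index = 3595 × 48 + 26 = 172586.

172586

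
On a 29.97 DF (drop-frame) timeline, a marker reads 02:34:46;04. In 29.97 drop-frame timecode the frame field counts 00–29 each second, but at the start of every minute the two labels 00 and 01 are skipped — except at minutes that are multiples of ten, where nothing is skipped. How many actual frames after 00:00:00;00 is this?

278306

As if non-drop at 30 labels/s: (2 × 3600 + 34 × 60 + 46) × 30 + 4 = 278584.
Minute boundaries passed: 154; those not divisible by 10: 154 − 15 = 139; dropped labels = 2 × 139 = 278.
Actual frame index = 278584 − 278 = 278306.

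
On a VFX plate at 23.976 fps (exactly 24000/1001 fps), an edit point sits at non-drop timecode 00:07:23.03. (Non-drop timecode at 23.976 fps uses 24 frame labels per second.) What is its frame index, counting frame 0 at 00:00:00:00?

frame 10635

Total seconds to the label: (0 × 3600 + 7 × 60 + 23) = 443.
Frame index = 443 × 24 + 3 = 10635.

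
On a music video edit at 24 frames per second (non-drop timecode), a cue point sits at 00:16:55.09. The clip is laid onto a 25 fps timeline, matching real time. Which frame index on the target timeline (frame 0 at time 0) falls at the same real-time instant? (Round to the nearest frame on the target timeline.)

Source frame index: (0×3600 + 16×60 + 55) × 24 + 9 = 24369.
Real time: 24369 / (24) = 8123/8 s.
Target frame: (8123/8) × (25) = 203075/8 ≈ 25384.375 → 25384.

frame 25384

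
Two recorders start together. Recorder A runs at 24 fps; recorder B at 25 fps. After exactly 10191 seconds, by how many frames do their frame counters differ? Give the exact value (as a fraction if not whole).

A emits 24 × 10191 = 244584 frames; B emits 25 × 10191 = 254775.
Difference = 10191 frames; B is ahead of A.

10191 frames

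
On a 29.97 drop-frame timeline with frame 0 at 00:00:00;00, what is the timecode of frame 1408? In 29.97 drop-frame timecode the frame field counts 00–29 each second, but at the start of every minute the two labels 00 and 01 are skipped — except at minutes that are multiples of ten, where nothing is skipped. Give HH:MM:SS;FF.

00:00:46;28

Ten DF minutes hold 17982 frames, so frame 1408 lies in block 0 (frames 0–17981) with 1408 frames into that block.
The block's first minute is 1800 frames and the rest 1798 each; 1408 frames reaches minute 0, so 0 × 18 + 0 × 2 = 0 labels have been skipped so far.
Adding those back, label number 1408 + 0 = 1408 at 30 labels/s is 46 s + 28 f = 0 h 0 min 46 s frame 28, i.e. 00:00:46;28.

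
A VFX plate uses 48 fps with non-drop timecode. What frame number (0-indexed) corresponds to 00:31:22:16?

frame 90352

Total seconds to the label: (0 × 3600 + 31 × 60 + 22) = 1882.
Frame index = 1882 × 48 + 16 = 90352.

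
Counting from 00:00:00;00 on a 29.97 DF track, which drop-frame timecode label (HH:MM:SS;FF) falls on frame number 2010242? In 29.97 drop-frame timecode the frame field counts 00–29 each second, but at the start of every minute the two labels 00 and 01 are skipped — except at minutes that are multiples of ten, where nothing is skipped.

18:37:55;04

Ten DF minutes hold 17982 frames, so frame 2010242 lies in block 111 (frames 1996002–2013983) with 14240 frames into that block.
The block's first minute is 1800 frames and the rest 1798 each; 14240 frames reaches minute 7, so 111 × 18 + 7 × 2 = 2012 labels have been skipped so far.
Adding those back, label number 2010242 + 2012 = 2012254 at 30 labels/s is 67075 s + 4 f = 18 h 37 min 55 s frame 4, i.e. 18:37:55;04.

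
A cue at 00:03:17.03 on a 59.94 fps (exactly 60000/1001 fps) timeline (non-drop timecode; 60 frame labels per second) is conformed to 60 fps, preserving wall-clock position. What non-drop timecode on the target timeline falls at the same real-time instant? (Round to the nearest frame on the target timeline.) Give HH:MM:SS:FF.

Source frame index: (0×3600 + 3×60 + 17) × 60 + 3 = 11823.
Real time: 11823 / (60000/1001) = 3944941/20000 s.
Target frame: (3944941/20000) × (60) = 11834823/1000 ≈ 11834.823 → 11835.
At 60 labels/s: frame 11835 → 00:03:17:15.

00:03:17:15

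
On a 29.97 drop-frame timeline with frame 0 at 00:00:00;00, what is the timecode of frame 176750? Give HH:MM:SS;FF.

01:38:17;18

Each 10-minute DF block holds 10 × 60 × 30 − 9 × 2 = 17982 frames. 176750 ÷ 17982 → 9 full blocks, remainder 14912.
Within the partial block the first minute is 1800 frames and each further minute 1798, so 8 further minute boundaries passed. Total skipped labels = 18 × 9 + 2 × 8 = 178.
Non-drop label index = 176750 + 178 = 176928; at 30 labels/s that is 01:38:17:18, i.e. DF 01:38:17;18.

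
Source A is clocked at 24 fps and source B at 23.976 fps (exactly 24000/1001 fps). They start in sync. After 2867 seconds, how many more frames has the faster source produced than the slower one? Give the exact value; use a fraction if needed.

68808/1001 frames

A emits 24 × 2867 = 68808 frames; B emits 24000/1001 × 2867 = 68808000/1001.
Difference = 68808/1001 frames (≈ 68.7393); B is behind A.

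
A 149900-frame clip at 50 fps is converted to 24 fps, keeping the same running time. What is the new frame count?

Target frames = source frames × (target rate / source rate) = 149900 × (24)/(50) = 149900 × 12/25 = 71952.

71952 frames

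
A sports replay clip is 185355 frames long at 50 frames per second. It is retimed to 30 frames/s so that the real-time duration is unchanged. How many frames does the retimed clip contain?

Target frames = source frames × (target rate / source rate) = 185355 × (30)/(50) = 185355 × 3/5 = 111213.

111213 frames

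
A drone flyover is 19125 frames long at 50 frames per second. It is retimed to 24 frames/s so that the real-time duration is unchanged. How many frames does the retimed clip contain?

9180 frames

Target frames = source frames × (target rate / source rate) = 19125 × (24)/(50) = 19125 × 12/25 = 9180.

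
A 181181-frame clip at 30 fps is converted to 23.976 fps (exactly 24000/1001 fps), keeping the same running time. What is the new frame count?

Target frames = source frames × (target rate / source rate) = 181181 × (24000/1001)/(30) = 181181 × 800/1001 = 144800.

144800 frames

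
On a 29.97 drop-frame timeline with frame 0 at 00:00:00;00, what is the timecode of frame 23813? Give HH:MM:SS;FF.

00:13:14;17

Ten DF minutes hold 17982 frames, so frame 23813 lies in block 1 (frames 17982–35963) with 5831 frames into that block.
The block's first minute is 1800 frames and the rest 1798 each; 5831 frames reaches minute 3, so 1 × 18 + 3 × 2 = 24 labels have been skipped so far.
Adding those back, label number 23813 + 24 = 23837 at 30 labels/s is 794 s + 17 f = 0 h 13 min 14 s frame 17, i.e. 00:13:14;17.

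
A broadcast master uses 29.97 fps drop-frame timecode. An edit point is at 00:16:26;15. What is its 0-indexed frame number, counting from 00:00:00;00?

Complete 10-minute blocks: 1, each 17982 frames → 17982.
Remaining 6 whole minutes in the current block: 1800 + 5 × 1798 = 10790 frames.
Within the current minute: 26 × 30 + 15 − 2 = 793 (labels ;00/;01 skipped at this minute). Total = 17982 + 10790 + 793 = 29565.

29565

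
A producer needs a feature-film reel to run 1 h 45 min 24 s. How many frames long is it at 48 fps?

303552 frames

1 h 45 min 24 s = 6324 s.
Frames = 6324 × 48 = 303552.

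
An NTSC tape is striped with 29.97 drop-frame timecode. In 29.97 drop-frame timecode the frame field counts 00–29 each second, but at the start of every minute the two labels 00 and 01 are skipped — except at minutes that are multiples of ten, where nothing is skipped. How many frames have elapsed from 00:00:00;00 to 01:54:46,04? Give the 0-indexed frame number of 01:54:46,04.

Complete 10-minute blocks: 11, each 17982 frames → 197802.
Remaining 4 whole minutes in the current block: 1800 + 3 × 1798 = 7194 frames.
Within the current minute: 46 × 30 + 4 − 2 = 1382 (labels ;00/;01 skipped at this minute). Total = 197802 + 7194 + 1382 = 206378.

206378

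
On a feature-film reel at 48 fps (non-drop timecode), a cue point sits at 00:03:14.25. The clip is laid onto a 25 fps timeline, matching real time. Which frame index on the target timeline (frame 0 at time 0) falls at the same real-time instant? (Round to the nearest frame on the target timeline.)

Source frame index: (0×3600 + 3×60 + 14) × 48 + 25 = 9337.
Real time: 9337 / (48) = 9337/48 s.
Target frame: (9337/48) × (25) = 233425/48 ≈ 4863.021 → 4863.

frame 4863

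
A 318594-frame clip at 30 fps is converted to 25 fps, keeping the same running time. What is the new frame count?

Target frames = source frames × (target rate / source rate) = 318594 × (25)/(30) = 318594 × 5/6 = 265495.

265495 frames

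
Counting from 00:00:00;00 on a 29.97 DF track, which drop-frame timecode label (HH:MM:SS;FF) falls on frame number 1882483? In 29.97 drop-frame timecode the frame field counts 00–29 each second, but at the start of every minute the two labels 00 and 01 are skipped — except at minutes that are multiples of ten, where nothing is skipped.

17:26:52;07

Each 10-minute DF block holds 10 × 60 × 30 − 9 × 2 = 17982 frames. 1882483 ÷ 17982 → 104 full blocks, remainder 12355.
Within the partial block the first minute is 1800 frames and each further minute 1798, so 6 further minute boundaries passed. Total skipped labels = 18 × 104 + 2 × 6 = 1884.
Non-drop label index = 1882483 + 1884 = 1884367; at 30 labels/s that is 17:26:52:07, i.e. DF 17:26:52;07.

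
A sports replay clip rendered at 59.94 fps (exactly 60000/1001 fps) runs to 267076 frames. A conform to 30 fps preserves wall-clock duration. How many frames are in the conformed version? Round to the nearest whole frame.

Frames at target rate = 267076 × (30) / (60000/1001) = 66835769/500 ≈ 133671.538.
Nearest whole frame: 133672.

133672 frames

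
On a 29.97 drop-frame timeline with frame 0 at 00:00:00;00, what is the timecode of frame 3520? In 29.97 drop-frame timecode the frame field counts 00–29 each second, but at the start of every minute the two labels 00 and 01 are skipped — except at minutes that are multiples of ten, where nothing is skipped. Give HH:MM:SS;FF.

Ten DF minutes hold 17982 frames, so frame 3520 lies in block 0 (frames 0–17981) with 3520 frames into that block.
The block's first minute is 1800 frames and the rest 1798 each; 3520 frames reaches minute 1, so 0 × 18 + 1 × 2 = 2 labels have been skipped so far.
Adding those back, label number 3520 + 2 = 3522 at 30 labels/s is 117 s + 12 f = 0 h 1 min 57 s frame 12, i.e. 00:01:57;12.

00:01:57;12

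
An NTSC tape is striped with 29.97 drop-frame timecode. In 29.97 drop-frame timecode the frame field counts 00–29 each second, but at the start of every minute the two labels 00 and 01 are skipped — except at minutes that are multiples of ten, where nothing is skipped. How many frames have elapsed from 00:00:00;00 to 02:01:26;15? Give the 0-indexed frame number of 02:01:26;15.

218377

As if non-drop at 30 labels/s: (2 × 3600 + 1 × 60 + 26) × 30 + 15 = 218595.
Minute boundaries passed: 121; those not divisible by 10: 121 − 12 = 109; dropped labels = 2 × 109 = 218.
Actual frame index = 218595 − 218 = 218377.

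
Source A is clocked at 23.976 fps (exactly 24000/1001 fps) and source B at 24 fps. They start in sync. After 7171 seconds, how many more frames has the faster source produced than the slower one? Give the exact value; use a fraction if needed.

A emits 24000/1001 × 7171 = 172104000/1001 frames; B emits 24 × 7171 = 172104.
Difference = 172104/1001 frames (≈ 171.9321); B is ahead of A.

172104/1001 frames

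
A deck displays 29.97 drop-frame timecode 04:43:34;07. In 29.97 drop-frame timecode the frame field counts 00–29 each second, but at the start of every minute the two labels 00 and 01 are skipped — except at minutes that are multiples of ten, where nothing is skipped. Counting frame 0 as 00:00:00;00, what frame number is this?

509917

As if non-drop at 30 labels/s: (4 × 3600 + 43 × 60 + 34) × 30 + 7 = 510427.
Minute boundaries passed: 283; those not divisible by 10: 283 − 28 = 255; dropped labels = 2 × 255 = 510.
Actual frame index = 510427 − 510 = 509917.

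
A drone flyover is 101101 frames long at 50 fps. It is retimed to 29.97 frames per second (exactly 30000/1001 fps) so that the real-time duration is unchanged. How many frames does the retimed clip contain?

Target frames = source frames × (target rate / source rate) = 101101 × (30000/1001)/(50) = 101101 × 600/1001 = 60600.

60600 frames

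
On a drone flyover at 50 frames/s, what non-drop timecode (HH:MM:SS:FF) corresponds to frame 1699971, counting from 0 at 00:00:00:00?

1699971 ÷ 50 = 33999 full seconds, remainder 21 frames.
33999 s = 9 h 26 min 39 s.
Timecode: 09:26:39:21.

09:26:39:21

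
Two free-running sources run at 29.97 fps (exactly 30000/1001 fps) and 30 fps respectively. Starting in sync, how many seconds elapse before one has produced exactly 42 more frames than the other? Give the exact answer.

1401.4 seconds

The gap grows by |30 − 30000/1001| = 30/1001 frames per second.
Time for a 42-frame gap: 42 ÷ (30/1001) = 1401.4 s.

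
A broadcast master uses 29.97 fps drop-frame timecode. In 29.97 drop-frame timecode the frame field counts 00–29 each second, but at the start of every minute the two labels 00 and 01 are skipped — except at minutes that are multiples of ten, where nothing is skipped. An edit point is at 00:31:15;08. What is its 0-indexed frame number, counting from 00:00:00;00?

Complete 10-minute blocks: 3, each 17982 frames → 53946.
Remaining 1 whole minute in the current block: 1800 + 0 × 1798 = 1800 frames.
Within the current minute: 15 × 30 + 8 − 2 = 456 (labels ;00/;01 skipped at this minute). Total = 53946 + 1800 + 456 = 56202.

56202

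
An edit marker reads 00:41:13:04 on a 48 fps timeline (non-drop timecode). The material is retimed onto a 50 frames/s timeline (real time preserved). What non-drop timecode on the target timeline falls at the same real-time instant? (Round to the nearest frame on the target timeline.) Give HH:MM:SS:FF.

00:41:13:04

Source frame index: (0×3600 + 41×60 + 13) × 48 + 4 = 118708.
Real time: 118708 / (48) = 29677/12 s.
Target frame: (29677/12) × (50) = 741925/6 ≈ 123654.167 → 123654.
At 50 labels/s: frame 123654 → 00:41:13:04.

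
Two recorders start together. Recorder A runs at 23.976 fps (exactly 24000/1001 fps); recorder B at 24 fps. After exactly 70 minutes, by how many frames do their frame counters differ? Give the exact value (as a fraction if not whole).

14400/143 frames

70 min = 4200 s.
A emits 24000/1001 × 4200 = 14400000/143 frames; B emits 24 × 4200 = 100800.
Difference = 14400/143 frames (≈ 100.6993); B is ahead of A.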